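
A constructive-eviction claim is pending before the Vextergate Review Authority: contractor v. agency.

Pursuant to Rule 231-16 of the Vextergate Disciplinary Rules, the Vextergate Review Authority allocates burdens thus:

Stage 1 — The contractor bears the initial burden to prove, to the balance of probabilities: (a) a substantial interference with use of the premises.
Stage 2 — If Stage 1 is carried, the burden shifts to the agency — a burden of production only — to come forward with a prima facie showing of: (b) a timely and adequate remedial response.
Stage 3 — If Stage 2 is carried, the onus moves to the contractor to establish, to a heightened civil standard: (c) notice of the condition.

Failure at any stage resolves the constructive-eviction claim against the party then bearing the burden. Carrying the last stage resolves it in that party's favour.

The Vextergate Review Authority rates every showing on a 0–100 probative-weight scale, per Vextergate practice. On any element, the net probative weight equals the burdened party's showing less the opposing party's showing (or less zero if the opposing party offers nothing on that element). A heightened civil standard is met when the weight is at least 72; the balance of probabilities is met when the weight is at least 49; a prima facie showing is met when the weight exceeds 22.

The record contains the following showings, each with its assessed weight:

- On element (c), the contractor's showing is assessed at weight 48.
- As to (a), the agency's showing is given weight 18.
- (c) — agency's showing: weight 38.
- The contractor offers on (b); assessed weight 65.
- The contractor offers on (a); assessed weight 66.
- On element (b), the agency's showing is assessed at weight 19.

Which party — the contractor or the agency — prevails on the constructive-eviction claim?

agency

Stage 1 — burden on contractor; standard: the balance of probabilities (weight is at least 49).
    (a): 66 − 18 = 48 < 49 [not met]
  Not every element is met, so the contractor fails to carry Stage 1.
The agency prevails.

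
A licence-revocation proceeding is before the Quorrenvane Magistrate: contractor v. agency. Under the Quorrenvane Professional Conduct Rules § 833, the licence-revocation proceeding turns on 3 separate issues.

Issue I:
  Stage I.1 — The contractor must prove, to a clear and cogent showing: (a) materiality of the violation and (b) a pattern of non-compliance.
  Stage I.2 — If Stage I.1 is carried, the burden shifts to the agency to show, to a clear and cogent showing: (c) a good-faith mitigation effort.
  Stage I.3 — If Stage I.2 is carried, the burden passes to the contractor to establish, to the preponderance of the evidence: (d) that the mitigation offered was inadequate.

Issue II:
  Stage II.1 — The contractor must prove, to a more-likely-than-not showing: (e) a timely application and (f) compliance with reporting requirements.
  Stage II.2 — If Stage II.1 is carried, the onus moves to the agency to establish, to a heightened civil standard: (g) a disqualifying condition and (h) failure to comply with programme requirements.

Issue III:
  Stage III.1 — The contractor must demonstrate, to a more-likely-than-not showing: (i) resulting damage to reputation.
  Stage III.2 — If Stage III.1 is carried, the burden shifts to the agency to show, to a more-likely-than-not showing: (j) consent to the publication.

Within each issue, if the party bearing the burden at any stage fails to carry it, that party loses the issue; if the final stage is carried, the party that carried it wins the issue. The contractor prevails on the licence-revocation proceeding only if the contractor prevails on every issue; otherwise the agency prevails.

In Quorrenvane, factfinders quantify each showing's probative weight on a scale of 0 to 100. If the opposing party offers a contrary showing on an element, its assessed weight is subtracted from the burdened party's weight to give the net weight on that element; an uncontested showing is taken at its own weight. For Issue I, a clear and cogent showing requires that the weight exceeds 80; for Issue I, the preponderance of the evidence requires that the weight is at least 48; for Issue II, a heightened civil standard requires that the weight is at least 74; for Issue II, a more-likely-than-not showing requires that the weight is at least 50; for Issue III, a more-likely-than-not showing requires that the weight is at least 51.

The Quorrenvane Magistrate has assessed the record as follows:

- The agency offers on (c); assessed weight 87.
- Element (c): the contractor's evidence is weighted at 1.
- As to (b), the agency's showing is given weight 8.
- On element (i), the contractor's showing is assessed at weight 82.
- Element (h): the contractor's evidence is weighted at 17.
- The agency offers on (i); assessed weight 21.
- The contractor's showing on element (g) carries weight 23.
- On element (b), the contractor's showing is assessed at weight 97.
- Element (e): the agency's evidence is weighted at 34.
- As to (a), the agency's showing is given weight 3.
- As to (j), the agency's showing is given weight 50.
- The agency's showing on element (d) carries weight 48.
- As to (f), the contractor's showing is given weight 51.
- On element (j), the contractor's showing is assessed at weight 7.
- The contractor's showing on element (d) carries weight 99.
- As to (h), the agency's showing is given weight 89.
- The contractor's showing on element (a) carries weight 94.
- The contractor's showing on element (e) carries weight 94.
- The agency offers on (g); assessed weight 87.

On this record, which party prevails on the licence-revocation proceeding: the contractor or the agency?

contractor

— Issue I —
Stage I.1 — burden on contractor; standard: a clear and cogent showing (weight exceeds 80).
    (a): 94 − 3 = 91 > 80 [met]
    (b): 97 − 8 = 89 > 80 [met]
  Stage I.1 carried; the burden shifts to the agency.
Stage I.2 — burden on agency; standard: a clear and cogent showing (weight exceeds 80).
    (c): 87 − 1 = 86 > 80 [met]
  Stage I.2 carried; the burden shifts to the contractor.
Stage I.3 — burden on contractor; standard: the preponderance of the evidence (weight is at least 48).
    (d): 99 − 48 = 51 ≥ 48 [met]
  Stage I.3 carried; the final stage is satisfied.
Every stage carried; the contractor prevails on this issue.
— Issue II —
At Stage II.1 the contractor must meet a more-likely-than-not showing (weight is at least 50): on (e) the weight is 94 less the opposing 34 gives net 60, which does reach 50, so (e) meets the standard; on (f) the weight is 51, ≥ 50, so (f) meets the standard.
  All elements met. The burden passes to the agency.
At Stage II.2 the agency must meet a heightened civil standard (weight is at least 74): on (g) the weight is 87 less the opposing 23 gives net 64, < 74, so (g) does not meet the standard; on (h) the weight is 89 less the opposing 17 gives net 72, < 74, so (h) does not meet the standard.
  The agency does not carry Stage II.2.
The contractor prevails on this issue.
— Issue III —
At Stage III.1 the contractor must meet a more-likely-than-not showing (weight is at least 51): on (i) the weight is 82 less the opposing 21 gives net 61, ≥ 51, so (i) meets the standard.
  Stage III.1 is satisfied; the onus moves to the agency.
At Stage III.2 the agency must meet a more-likely-than-not showing (weight is at least 51): on (j) the weight is 50 less the opposing 7 gives net 43, < 51, so (j) does not meet the standard.
  The agency does not carry Stage III.2.
The analysis ends at Stage III.2; the contractor prevails on this issue.
Per-issue: Issue I → contractor; Issue II → contractor; Issue III → contractor. The contractor must prevail on every issue; overall, the contractor prevails.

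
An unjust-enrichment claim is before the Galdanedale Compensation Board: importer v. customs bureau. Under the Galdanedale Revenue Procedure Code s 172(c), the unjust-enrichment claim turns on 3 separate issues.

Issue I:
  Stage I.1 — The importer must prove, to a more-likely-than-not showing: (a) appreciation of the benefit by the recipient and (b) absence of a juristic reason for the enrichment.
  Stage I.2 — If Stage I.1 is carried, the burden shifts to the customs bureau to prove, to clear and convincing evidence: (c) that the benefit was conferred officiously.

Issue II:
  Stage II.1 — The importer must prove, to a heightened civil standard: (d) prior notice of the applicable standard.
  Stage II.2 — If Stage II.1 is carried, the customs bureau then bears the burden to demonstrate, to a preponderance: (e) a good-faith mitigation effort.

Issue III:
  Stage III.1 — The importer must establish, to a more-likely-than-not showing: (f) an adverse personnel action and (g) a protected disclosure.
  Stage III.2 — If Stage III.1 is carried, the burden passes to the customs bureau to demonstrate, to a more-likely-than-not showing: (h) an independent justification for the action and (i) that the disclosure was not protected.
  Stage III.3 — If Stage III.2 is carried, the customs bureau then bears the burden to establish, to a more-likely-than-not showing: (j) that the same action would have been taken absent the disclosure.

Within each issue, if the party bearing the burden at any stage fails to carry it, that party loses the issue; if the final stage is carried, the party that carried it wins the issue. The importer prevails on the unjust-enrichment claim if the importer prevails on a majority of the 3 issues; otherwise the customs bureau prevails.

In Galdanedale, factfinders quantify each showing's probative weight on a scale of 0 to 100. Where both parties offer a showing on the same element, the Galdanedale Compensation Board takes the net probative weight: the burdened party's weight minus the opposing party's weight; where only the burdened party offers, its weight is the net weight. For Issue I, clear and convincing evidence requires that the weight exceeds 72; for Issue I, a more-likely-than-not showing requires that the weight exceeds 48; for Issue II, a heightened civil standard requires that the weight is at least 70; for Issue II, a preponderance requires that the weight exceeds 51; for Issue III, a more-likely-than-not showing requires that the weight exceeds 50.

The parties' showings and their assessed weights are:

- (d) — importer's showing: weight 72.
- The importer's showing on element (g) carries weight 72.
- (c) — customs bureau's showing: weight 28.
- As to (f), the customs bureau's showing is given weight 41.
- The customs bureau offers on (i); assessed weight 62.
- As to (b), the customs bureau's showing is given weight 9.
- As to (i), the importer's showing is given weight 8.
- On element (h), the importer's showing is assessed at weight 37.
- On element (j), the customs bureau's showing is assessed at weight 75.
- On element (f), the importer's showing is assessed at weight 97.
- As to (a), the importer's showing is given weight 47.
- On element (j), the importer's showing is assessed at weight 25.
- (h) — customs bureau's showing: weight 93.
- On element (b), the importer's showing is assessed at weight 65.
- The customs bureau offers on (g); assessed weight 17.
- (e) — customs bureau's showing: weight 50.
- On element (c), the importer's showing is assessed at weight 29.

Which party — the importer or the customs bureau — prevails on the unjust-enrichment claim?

— Issue I —
Stage I.1 — burden on importer; standard: a more-likely-than-not showing (weight exceeds 48).
    (a): 47 ≤ 48 [not met]
    (b): 65 − 9 = 56 > 48 [met]
  Not every element is met, so the importer fails to carry Stage I.1.
So the customs bureau prevails on this issue.
— Issue II —
At Stage II.1 the importer must meet a heightened civil standard (weight is at least 70): on (d) the weight is 72, ≥ 70, so (d) meets the standard.
  All elements met. The burden passes to the customs bureau.
At Stage II.2 the customs bureau must meet a preponderance (weight exceeds 51): on (e) the weight is 50, which does not exceed 51, so (e) does not meet the standard.
  Not every element is met, so the customs bureau fails to carry Stage II.2.
The analysis ends at Stage II.2; the importer prevails on this issue.
— Issue III —
At Stage III.1 the importer must meet a more-likely-than-not showing (weight exceeds 50): on (f) the weight is 97 less the opposing 41 gives net 56, > 50, so (f) meets the standard; on (g) the weight is 72 less the opposing 17 gives net 55, > 50, so (g) meets the standard.
  All elements met. The burden passes to the customs bureau.
At Stage III.2 the customs bureau must meet a more-likely-than-not showing (weight exceeds 50): on (h) the weight is 93 less the opposing 37 gives net 56, > 50, so (h) meets the standard; on (i) the weight is 62 less the opposing 8 gives net 54, which does exceed 50, so (i) meets the standard.
  Stage III.2 carried; the burden remains with the customs bureau.
At Stage III.3 the customs bureau must meet a more-likely-than-not showing (weight exceeds 50): on (j) the weight is 75 less the opposing 25 gives net 50, which does not exceed 50, so (j) does not meet the standard.
  Not every element is met, so the customs bureau fails to carry Stage III.3.
So the importer prevails on this issue.
Per-issue: Issue I → customs bureau; Issue II → importer; Issue III → importer. The importer must prevail on a majority of issues; overall, the importer prevails.

importer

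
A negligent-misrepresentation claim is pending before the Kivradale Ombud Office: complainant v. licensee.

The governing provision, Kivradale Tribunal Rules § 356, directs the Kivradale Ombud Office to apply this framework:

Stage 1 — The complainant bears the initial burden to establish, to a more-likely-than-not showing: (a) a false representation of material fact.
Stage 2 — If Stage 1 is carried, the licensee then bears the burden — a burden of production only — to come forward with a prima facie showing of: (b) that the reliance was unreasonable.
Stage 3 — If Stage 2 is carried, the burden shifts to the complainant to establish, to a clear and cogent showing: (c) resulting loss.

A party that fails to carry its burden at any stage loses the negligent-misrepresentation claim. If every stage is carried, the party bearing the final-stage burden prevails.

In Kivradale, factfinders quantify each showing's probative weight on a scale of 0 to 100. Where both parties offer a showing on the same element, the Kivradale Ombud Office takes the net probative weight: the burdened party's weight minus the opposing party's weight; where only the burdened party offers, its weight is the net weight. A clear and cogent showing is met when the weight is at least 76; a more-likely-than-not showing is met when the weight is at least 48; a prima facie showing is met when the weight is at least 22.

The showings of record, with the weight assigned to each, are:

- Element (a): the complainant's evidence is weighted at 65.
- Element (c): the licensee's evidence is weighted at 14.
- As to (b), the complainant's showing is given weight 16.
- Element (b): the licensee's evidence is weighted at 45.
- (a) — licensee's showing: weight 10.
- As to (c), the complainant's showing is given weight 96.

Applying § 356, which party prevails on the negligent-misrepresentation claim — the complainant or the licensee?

complainant

Stage 1 (complainant, a more-likely-than-not showing, weight is at least 48): (a) net 65−10=55 ≥ 48 — meets.
  The complainant carries Stage 1; the licensee now bears the burden.
Stage 2 (licensee, a prima facie showing, weight is at least 22): (b) net 45−16=29 ≥ 22 — meets.
  Stage 2 carried; the burden shifts to the complainant.
Stage 3 (complainant, a clear and cogent showing, weight is at least 76): (c) net 96−14=82 ≥ 76 — meets.
  The complainant carries the last stage.
Every stage carried; the complainant prevails.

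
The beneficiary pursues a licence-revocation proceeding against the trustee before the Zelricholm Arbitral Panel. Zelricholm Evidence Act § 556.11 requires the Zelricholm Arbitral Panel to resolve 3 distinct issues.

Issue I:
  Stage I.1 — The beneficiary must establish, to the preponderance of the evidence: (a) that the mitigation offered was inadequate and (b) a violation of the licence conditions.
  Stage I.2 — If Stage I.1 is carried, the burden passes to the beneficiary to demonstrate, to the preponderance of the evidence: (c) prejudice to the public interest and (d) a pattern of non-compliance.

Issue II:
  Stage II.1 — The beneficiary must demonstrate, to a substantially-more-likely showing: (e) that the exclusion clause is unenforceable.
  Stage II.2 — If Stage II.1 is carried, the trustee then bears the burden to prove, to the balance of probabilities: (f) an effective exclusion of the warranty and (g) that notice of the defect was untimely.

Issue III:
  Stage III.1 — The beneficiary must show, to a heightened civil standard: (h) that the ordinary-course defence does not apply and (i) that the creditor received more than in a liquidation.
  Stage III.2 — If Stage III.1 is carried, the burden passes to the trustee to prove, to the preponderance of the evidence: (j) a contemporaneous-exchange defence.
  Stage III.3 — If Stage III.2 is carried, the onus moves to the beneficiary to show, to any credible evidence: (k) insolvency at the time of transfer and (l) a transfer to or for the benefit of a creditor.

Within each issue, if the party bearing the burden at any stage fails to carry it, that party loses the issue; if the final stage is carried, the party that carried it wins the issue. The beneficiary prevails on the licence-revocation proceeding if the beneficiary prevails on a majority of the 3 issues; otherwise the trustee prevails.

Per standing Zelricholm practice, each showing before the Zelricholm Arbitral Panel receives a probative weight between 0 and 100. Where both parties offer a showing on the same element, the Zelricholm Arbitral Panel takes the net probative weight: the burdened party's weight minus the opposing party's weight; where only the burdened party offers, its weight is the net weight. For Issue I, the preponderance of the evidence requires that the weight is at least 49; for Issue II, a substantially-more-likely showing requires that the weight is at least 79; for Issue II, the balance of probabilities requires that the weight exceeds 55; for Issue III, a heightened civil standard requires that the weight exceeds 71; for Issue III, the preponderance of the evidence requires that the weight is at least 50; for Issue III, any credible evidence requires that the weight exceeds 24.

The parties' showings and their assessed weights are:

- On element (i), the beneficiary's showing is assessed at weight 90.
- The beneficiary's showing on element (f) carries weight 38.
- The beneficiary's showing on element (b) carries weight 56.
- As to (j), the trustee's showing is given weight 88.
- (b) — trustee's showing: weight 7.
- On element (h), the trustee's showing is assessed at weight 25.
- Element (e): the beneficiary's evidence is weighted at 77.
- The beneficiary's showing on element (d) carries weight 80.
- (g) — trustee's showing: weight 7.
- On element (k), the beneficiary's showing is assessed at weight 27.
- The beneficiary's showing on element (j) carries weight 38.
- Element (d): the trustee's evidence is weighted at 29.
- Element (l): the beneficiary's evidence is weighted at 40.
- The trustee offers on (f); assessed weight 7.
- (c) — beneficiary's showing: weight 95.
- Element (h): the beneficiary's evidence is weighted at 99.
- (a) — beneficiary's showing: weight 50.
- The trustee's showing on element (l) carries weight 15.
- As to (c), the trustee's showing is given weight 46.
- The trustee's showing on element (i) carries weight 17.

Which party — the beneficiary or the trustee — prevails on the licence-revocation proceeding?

— Issue I —
Stage I.1 — burden on beneficiary; standard: the preponderance of the evidence (weight is at least 49).
    (a): 50 ≥ 49 [met]
    (b): 56 − 7 = 49 ≥ 49 [met]
  All elements met. The beneficiary retains the burden for Stage I.2.
Stage I.2 — burden on beneficiary; standard: the preponderance of the evidence (weight is at least 49).
    (c): 95 − 46 = 49 ≥ 49 [met]
    (d): 80 − 29 = 51 ≥ 49 [met]
  Stage I.2 carried; the final stage is satisfied.
All stages carried — the beneficiary prevails on this issue.
— Issue II —
Stage II.1 (beneficiary, a substantially-more-likely showing, weight is at least 79): (e) 77 < 79 — fails.
  Not every element is met, so the beneficiary fails to carry Stage II.1.
The analysis ends at Stage II.1; the trustee prevails on this issue.
— Issue III —
Stage III.1 — burden on beneficiary; standard: a heightened civil standard (weight exceeds 71).
    (h): 99 − 25 = 74 > 71 [met]
    (i): 90 − 17 = 73 > 71 [met]
  All elements met. The burden passes to the trustee.
Stage III.2 — burden on trustee; standard: the preponderance of the evidence (weight is at least 50).
    (j): 88 − 38 = 50 ≥ 50 [met]
  The trustee carries Stage III.2; the beneficiary now bears the burden.
Stage III.3 — burden on beneficiary; standard: any credible evidence (weight exceeds 24).
    (k): 27 > 24 [met]
    (l): 40 − 15 = 25 > 24 [met]
  All elements met at the final stage.
With every stage satisfied, the beneficiary prevails on this issue.
Per-issue: Issue I → beneficiary; Issue II → trustee; Issue III → beneficiary. The beneficiary must prevail on a majority of issues; overall, the beneficiary prevails.

beneficiary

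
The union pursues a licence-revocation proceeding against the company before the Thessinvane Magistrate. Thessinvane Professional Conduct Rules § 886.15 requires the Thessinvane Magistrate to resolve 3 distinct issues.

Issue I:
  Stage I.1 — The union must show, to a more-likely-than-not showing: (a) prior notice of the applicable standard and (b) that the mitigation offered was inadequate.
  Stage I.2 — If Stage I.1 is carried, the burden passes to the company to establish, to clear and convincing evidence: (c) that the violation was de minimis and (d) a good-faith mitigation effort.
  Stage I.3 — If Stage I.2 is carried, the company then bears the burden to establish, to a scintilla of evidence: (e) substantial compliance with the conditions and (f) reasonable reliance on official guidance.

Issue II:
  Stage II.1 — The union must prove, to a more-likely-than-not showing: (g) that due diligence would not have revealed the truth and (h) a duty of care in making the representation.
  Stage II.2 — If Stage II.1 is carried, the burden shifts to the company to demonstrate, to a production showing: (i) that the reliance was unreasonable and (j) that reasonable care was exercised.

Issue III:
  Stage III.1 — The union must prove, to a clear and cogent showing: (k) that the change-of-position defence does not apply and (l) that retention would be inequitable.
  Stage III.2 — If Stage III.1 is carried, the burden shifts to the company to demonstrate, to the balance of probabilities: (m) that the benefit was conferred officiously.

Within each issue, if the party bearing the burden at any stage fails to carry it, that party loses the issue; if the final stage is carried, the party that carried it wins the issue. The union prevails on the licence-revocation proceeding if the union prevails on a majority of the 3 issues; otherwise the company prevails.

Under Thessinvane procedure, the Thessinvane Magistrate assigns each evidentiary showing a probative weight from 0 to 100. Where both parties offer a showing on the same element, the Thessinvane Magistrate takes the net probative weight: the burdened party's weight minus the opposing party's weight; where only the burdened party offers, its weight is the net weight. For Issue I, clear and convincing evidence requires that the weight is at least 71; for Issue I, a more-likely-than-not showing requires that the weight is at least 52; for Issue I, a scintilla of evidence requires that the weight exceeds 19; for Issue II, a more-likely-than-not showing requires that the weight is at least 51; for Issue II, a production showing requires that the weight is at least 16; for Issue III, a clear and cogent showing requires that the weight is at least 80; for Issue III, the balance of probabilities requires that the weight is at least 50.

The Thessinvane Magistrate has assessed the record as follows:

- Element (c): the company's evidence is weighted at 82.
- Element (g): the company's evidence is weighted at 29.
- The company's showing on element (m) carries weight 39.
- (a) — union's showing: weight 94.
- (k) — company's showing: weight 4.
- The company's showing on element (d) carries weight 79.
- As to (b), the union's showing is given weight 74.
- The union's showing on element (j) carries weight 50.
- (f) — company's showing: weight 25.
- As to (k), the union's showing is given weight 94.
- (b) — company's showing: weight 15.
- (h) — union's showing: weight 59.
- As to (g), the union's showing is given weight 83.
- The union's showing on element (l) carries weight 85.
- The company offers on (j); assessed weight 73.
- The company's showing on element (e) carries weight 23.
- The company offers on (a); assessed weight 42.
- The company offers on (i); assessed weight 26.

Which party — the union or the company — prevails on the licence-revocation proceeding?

— Issue I —
At Stage I.1 the union must meet a more-likely-than-not showing (weight is at least 52): on (a) the weight is 94 less the opposing 42 gives net 52, which does reach 52, so (a) meets the standard; on (b) the weight is 74 less the opposing 15 gives net 59, ≥ 52, so (b) meets the standard.
  The union carries Stage I.1; the company now bears the burden.
At Stage I.2 the company must meet clear and convincing evidence (weight is at least 71): on (c) the weight is 82, which does reach 71, so (c) meets the standard; on (d) the weight is 79, ≥ 71, so (d) meets the standard.
  All elements met. The company retains the burden for Stage I.3.
At Stage I.3 the company must meet a scintilla of evidence (weight exceeds 19): on (e) the weight is 23, which does exceed 19, so (e) meets the standard; on (f) the weight is 25, > 19, so (f) meets the standard.
  The company carries the last stage.
With every stage satisfied, the company prevails on this issue.
— Issue II —
Stage II.1 (union, a more-likely-than-not showing, weight is at least 51): (g) net 83−29=54 ≥ 51 — meets; (h) 59 ≥ 51 — meets.
  Stage II.1 is satisfied; the onus moves to the company.
Stage II.2 (company, a production showing, weight is at least 16): (i) 26 ≥ 16 — meets; (j) net 73−50=23 ≥ 16 — meets.
  The company carries the last stage.
Every stage carried; the company prevails on this issue.
— Issue III —
Stage III.1 (union, a clear and cogent showing, weight is at least 80): (k) net 94−4=90 ≥ 80 — meets; (l) 85 ≥ 80 — meets.
  Stage III.1 carried; the burden shifts to the company.
Stage III.2 (company, the balance of probabilities, weight is at least 50): (m) 39 < 50 — fails.
  Stage III.2 not carried; the company fails its burden.
The union prevails on this issue.
Per-issue: Issue I → company; Issue II → company; Issue III → union. The union must prevail on a majority of issues; overall, the company prevails.

company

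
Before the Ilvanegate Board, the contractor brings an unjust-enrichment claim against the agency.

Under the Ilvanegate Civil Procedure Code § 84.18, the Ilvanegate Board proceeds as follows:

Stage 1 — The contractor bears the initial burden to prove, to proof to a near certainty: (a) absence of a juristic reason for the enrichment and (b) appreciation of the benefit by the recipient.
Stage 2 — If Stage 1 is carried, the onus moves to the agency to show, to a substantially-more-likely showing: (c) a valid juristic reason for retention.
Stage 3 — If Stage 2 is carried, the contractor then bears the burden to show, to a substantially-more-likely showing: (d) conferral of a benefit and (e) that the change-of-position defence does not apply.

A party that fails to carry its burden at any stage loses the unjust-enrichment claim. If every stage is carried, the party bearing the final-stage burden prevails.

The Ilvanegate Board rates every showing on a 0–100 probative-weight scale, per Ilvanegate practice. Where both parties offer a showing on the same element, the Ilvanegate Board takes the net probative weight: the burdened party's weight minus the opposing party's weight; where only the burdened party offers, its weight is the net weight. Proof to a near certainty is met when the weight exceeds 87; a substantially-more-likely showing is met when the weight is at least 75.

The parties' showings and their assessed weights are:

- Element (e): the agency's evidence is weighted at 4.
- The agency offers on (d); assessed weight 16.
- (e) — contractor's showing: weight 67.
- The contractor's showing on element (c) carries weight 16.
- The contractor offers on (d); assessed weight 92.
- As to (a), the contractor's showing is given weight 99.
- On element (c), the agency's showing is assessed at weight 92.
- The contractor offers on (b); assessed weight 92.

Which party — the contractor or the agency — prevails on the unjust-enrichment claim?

Stage 1 — burden on contractor; standard: proof to a near certainty (weight exceeds 87).
    (a): 99 > 87 [met]
    (b): 92 > 87 [met]
  Stage 1 is satisfied; the onus moves to the agency.
Stage 2 — burden on agency; standard: a substantially-more-likely showing (weight is at least 75).
    (c): 92 − 16 = 76 ≥ 75 [met]
  The agency carries Stage 2; the contractor now bears the burden.
Stage 3 — burden on contractor; standard: a substantially-more-likely showing (weight is at least 75).
    (d): 92 − 16 = 76 ≥ 75 [met]
    (e): 67 − 4 = 63 < 75 [not met]
  Stage 3 not carried; the contractor fails its burden.
So the agency prevails.

agency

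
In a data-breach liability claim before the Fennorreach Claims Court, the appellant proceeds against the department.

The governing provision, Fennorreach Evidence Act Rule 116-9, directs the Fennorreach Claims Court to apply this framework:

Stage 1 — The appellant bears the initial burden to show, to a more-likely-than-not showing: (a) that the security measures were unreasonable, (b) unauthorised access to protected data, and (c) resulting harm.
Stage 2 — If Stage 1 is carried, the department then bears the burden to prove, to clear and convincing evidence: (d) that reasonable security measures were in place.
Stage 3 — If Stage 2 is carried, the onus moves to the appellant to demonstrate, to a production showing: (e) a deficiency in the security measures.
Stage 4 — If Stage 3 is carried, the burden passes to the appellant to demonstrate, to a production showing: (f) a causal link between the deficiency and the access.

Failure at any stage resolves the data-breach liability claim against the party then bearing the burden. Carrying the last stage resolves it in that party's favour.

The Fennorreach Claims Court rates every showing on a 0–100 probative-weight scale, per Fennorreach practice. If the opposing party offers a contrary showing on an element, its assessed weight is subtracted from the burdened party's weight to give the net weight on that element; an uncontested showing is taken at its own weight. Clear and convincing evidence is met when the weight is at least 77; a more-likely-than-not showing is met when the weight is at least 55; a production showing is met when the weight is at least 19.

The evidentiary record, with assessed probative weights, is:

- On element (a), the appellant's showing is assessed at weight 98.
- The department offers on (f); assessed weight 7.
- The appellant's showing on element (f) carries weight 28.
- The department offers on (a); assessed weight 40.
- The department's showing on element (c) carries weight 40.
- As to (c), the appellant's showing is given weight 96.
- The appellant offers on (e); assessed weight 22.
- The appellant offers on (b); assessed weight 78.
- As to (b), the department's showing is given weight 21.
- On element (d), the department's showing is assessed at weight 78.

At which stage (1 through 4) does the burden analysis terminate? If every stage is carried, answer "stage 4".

At Stage 1 the appellant must meet a more-likely-than-not showing (weight is at least 55): on (a) the weight is 98 less the opposing 40 gives net 58, which does reach 55, so (a) meets the standard; on (b) the weight is 78 less the opposing 21 gives net 57, which does reach 55, so (b) meets the standard; on (c) the weight is 96 less the opposing 40 gives net 56, which does reach 55, so (c) meets the standard.
  The appellant carries Stage 1; the department now bears the burden.
At Stage 2 the department must meet clear and convincing evidence (weight is at least 77): on (d) the weight is 78, ≥ 77, so (d) meets the standard.
  All elements met. The burden passes to the appellant.
At Stage 3 the appellant must meet a production showing (weight is at least 19): on (e) the weight is 22, ≥ 19, so (e) meets the standard.
  Stage 3 carried; the burden remains with the appellant.
At Stage 4 the appellant must meet a production showing (weight is at least 19): on (f) the weight is 28 less the opposing 7 gives net 21, which does reach 19, so (f) meets the standard.
  The appellant carries the last stage.
Every stage carried; the appellant prevails.

stage 4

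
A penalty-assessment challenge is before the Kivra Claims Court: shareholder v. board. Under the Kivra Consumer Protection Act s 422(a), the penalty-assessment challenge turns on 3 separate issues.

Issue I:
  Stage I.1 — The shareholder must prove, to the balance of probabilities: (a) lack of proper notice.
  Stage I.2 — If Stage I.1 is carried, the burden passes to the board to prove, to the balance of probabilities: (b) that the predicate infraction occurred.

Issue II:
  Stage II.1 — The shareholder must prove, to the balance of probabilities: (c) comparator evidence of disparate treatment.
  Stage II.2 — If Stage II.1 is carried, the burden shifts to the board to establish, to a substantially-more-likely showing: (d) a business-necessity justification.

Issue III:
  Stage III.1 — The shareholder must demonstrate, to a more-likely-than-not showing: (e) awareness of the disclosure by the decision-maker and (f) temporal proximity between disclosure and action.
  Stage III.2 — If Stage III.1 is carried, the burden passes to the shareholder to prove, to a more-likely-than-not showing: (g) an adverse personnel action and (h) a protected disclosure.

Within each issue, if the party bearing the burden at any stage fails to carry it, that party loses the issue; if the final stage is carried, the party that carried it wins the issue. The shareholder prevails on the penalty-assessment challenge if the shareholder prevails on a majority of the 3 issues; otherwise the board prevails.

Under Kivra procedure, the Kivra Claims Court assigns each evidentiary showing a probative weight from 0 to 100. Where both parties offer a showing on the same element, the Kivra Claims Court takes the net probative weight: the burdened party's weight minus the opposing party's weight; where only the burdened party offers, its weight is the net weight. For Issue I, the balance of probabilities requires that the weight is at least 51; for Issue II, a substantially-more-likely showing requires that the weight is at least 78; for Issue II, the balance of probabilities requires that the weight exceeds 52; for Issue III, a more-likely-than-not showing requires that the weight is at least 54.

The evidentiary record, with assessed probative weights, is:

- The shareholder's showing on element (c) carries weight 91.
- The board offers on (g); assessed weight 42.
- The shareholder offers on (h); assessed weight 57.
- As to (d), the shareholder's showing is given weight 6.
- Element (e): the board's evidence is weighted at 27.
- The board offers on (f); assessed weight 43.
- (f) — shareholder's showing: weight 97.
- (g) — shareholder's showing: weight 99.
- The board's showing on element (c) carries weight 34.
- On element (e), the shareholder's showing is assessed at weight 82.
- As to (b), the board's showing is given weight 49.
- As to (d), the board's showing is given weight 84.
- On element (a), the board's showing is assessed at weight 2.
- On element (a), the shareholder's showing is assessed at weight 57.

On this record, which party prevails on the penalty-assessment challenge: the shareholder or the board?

— Issue I —
At Stage I.1 the shareholder must meet the balance of probabilities (weight is at least 51): on (a) the weight is 57 less the opposing 2 gives net 55, which does reach 51, so (a) meets the standard.
  Stage I.1 carried; the burden shifts to the board.
At Stage I.2 the board must meet the balance of probabilities (weight is at least 51): on (b) the weight is 49, which does not reach 51, so (b) does not meet the standard.
  Stage I.2 not carried; the board fails its burden.
So the shareholder prevails on this issue.
— Issue II —
Stage II.1 (shareholder, the balance of probabilities, weight exceeds 52): (c) net 91−34=57 > 52 — meets.
  The shareholder carries Stage II.1; the board now bears the burden.
Stage II.2 (board, a substantially-more-likely showing, weight is at least 78): (d) net 84−6=78 ≥ 78 — meets.
  Stage II.2 carried; the final stage is satisfied.
Every stage carried; the board prevails on this issue.
— Issue III —
Stage III.1 (shareholder, a more-likely-than-not showing, weight is at least 54): (e) net 82−27=55 ≥ 54 — meets; (f) net 97−43=54 ≥ 54 — meets.
  Stage III.1 is satisfied; the shareholder continues to bear the burden.
Stage III.2 (shareholder, a more-likely-than-not showing, weight is at least 54): (g) net 99−42=57 ≥ 54 — meets; (h) 57 ≥ 54 — meets.
  All elements met at the final stage.
Every stage carried; the shareholder prevails on this issue.
Per-issue: Issue I → shareholder; Issue II → board; Issue III → shareholder. The shareholder must prevail on a majority of issues; overall, the shareholder prevails.

shareholder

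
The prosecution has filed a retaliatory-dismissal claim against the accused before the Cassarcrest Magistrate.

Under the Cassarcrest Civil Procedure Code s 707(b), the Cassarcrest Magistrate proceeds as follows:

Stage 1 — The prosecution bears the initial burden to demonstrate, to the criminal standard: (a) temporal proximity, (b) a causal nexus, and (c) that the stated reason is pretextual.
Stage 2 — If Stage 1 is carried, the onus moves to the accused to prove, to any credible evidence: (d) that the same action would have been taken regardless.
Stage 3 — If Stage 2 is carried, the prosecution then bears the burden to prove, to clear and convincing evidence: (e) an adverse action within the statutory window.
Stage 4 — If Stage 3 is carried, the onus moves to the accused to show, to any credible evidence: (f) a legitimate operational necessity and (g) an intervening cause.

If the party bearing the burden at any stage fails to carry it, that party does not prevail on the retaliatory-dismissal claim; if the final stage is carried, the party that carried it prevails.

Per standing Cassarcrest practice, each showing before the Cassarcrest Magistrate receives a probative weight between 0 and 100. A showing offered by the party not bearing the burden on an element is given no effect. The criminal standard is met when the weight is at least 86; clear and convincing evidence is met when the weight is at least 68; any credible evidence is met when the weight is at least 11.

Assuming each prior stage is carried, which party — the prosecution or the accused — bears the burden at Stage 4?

Stage 4's rule assigns the burden to the accused (to any credible evidence).

accused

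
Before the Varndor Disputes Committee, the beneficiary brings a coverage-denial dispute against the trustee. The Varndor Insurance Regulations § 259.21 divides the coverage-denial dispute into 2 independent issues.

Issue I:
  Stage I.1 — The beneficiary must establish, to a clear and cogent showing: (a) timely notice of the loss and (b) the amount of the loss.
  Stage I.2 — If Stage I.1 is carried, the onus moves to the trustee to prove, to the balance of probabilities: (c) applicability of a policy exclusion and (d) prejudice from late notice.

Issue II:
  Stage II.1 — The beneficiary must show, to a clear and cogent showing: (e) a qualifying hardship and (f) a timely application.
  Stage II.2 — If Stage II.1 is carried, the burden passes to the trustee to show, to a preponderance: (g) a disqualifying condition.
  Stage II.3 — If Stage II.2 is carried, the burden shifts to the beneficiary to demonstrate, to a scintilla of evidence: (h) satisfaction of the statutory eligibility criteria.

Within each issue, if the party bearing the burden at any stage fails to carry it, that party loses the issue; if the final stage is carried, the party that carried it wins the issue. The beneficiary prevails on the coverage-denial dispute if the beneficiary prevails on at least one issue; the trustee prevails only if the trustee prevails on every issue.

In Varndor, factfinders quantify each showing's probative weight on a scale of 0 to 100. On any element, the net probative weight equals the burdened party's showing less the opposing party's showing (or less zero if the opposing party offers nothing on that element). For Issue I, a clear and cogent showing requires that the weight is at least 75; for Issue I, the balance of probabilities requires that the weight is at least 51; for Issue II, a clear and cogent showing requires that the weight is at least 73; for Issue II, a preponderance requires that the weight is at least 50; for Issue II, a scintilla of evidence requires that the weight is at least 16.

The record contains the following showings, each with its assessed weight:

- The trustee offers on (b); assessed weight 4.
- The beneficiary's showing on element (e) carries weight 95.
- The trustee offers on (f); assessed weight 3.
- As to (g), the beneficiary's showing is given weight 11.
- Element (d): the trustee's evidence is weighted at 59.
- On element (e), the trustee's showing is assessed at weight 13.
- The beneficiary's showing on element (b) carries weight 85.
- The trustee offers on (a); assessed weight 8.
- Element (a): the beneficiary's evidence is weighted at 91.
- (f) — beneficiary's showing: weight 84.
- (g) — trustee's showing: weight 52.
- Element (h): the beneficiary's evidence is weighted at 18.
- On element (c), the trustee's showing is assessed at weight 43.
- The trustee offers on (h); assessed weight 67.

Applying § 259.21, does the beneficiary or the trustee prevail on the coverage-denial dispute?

— Issue I —
Stage I.1 (beneficiary, a clear and cogent showing, weight is at least 75): (a) net 91−8=83 ≥ 75 — meets; (b) net 85−4=81 ≥ 75 — meets.
  Stage I.1 is satisfied; the onus moves to the trustee.
Stage I.2 (trustee, the balance of probabilities, weight is at least 51): (c) 43 < 51 — fails; (d) 59 ≥ 51 — meets.
  The trustee does not carry Stage I.2.
So the beneficiary prevails on this issue.
— Issue II —
Stage II.1 — burden on beneficiary; standard: a clear and cogent showing (weight is at least 73).
    (e): 95 − 13 = 82 ≥ 73 [met]
    (f): 84 − 3 = 81 ≥ 73 [met]
  Stage II.1 is satisfied; the onus moves to the trustee.
Stage II.2 — burden on trustee; standard: a preponderance (weight is at least 50).
    (g): 52 − 11 = 41 < 50 [not met]
  Not every element is met, so the trustee fails to carry Stage II.2.
The beneficiary prevails on this issue.
Per-issue: Issue I → beneficiary; Issue II → beneficiary. The beneficiary must prevail on at least one issue; overall, the beneficiary prevails.

beneficiary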